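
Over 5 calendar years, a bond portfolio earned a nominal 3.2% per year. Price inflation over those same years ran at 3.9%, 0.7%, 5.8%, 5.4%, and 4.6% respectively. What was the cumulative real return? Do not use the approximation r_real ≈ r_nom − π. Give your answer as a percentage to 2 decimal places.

-4.08%

Cumulative inflation factor: 1.039 × 1.007 × 1.058 × 1.054 × 1.046 ≈ 1.22040.
Nominal growth factor: 1.17057. Real growth factor = 1.17057 / 1.22040 ≈ 0.95917.
Total real return ≈ -4.0830%.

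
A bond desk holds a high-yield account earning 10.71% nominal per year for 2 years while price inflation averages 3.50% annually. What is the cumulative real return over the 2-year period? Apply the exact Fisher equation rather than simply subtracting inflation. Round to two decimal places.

The annual real rate is (1+10.71%)/(1+3.50%) − 1 = 6.9662%.
Compounded over 2 years: (1 + 0.069662)^2 − 1 ≈ 0.14418.

14.42%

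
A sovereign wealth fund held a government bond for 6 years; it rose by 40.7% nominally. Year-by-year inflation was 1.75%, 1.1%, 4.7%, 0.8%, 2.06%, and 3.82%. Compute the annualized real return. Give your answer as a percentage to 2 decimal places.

Cumulative inflation factor: 1.0175 × 1.011 × 1.047 × 1.008 × 1.0206 × 1.0382 ≈ 1.15035.
Nominal growth factor: 1.40700. Real growth factor = 1.40700 / 1.15035 ≈ 1.22311.
Annualized: 1.22311^(1/6) − 1 ≈ 0.03414.

3.41%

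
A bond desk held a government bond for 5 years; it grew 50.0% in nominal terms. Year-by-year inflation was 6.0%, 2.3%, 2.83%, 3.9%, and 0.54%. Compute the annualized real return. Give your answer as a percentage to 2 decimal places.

5.19%

Cumulative inflation factor: 1.060 × 1.023 × 1.0283 × 1.039 × 1.0054 ≈ 1.16481.
Nominal growth factor: 1.50000. Real growth factor = 1.50000 / 1.16481 ≈ 1.28776.
Annualized: 1.28776^(1/5) − 1 ≈ 0.05188.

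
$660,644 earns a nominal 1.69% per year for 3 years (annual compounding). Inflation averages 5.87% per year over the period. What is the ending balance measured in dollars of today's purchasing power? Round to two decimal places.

$585,441.49

Nominal value at maturity: $660,644 × (1 + 1.69%)^3 ≈ $694,707.90.
Price-level factor over 3 years: (1 + 5.87%)^3 ≈ 1.1866393320.
Dividing the nominal maturity value by the price-level factor gives the value in today's money.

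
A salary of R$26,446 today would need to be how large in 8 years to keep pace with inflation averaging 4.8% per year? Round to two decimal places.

Cumulative price-level factor: (1+4.8%)^8 ≈ 1.4550913573.
The nominal amount required is R$26,446 scaled up by that factor.

R$38,481.35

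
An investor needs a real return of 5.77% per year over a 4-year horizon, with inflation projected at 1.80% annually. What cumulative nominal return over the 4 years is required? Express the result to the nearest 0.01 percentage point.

Required annual nominal rate: (1+5.77%)(1+1.80%) − 1 = 7.67386%.
Cumulative over 4 years: (1 + 0.0767386)^4 − 1 ≈ 0.34413.

34.41%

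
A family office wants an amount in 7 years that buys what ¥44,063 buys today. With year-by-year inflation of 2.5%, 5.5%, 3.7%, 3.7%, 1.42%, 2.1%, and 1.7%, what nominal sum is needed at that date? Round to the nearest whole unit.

¥53,961

Cumulative price-level factor: 1.025 × 1.055 × 1.037 × 1.037 × 1.0142 × 1.021 × 1.017 ≈ 1.2246278705.
Multiplying ¥44,063 by the price-level factor gives the future nominal sum.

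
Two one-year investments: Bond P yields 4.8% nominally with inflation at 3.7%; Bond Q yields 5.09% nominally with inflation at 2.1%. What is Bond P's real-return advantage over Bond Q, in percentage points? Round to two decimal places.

Bond P real return: 1.048/1.037 − 1 = 1.061%.
Bond Q real return: 1.0509/1.021 − 1 = 2.929%.
Difference: 1.061 − 2.929 = -1.868 pp.

-1.87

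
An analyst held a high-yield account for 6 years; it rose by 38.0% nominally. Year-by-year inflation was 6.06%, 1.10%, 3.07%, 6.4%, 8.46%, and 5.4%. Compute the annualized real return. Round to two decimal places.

Cumulative inflation factor: 1.0606 × 1.0110 × 1.0307 × 1.064 × 1.0846 × 1.054 ≈ 1.34427.
Nominal growth factor: 1.38000. Real growth factor = 1.38000 / 1.34427 ≈ 1.02658.
Annualized: 1.02658^(1/6) − 1 ≈ 0.00438.

0.44%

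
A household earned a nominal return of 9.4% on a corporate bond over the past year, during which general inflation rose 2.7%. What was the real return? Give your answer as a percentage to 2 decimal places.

Real return via the Fisher equation: (1 + 9.4%)/(1 + 2.7%) − 1 = 1.094/1.027 − 1 ≈ 0.06524.

6.52%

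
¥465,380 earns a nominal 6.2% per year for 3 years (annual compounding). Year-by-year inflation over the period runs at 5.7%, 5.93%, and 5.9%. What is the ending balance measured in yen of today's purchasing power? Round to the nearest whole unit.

Nominal value at maturity: ¥465,380 × (1 + 6.2%)^3 ≈ ¥557,418.
Price-level factor over 3 years: 1.057 × 1.0593 × 1.059 = 1.1857412259.
Dividing the nominal maturity value by the price-level factor gives the value in today's money.

¥470,101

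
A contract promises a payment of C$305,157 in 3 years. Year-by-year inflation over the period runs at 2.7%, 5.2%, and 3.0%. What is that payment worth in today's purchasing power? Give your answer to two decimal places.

C$274,220.51

Price-level factor over 3 years: 1.027 × 1.052 × 1.030 = 1.11281612.
Purchasing power today: C$305,157 divided by that factor.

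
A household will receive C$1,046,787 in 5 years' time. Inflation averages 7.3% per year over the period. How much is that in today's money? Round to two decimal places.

Price-level factor over 5 years: (1 + 7.3%)^5 ≈ 1.4223242343.
Purchasing power today: C$1,046,787 divided by that factor.

C$735,969.32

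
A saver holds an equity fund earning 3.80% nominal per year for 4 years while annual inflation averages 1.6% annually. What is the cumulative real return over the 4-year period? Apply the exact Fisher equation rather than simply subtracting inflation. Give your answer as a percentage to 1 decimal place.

8.9%

The annual real rate is (1+3.80%)/(1+1.6%) − 1 = 2.1654%.
Compounded over 4 years: (1 + 0.021654)^4 − 1 ≈ 0.08947.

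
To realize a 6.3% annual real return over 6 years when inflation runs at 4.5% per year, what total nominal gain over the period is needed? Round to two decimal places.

87.89%

Required annual nominal rate: (1+6.3%)(1+4.5%) − 1 = 11.0835%.
Cumulative over 6 years: (1 + 0.110835)^6 − 1 ≈ 0.87887.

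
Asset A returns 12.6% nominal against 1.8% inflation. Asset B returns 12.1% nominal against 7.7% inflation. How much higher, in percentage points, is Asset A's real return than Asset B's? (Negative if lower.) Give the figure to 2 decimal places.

6.52

Asset A real return: 1.126/1.018 − 1 = 10.609%.
Asset B real return: 1.121/1.077 − 1 = 4.085%.
Difference: 10.609 − 4.085 = 6.524 pp.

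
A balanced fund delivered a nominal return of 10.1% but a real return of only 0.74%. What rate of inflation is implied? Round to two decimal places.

9.29%

From (1+r_nom) = (1+r_real)(1+π), we get 1+π = (1 + 10.1%)/(1 + 0.74%) = 1.101/1.0074 ≈ 1.09291.
So π ≈ 9.2912%.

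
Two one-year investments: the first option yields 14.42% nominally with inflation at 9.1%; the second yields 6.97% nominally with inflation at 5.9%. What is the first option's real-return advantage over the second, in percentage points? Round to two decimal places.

The first option real return: 1.1442/1.091 − 1 = 4.876%.
The second real return: 1.0697/1.059 − 1 = 1.010%.
Difference: 4.876 − 1.010 = 3.866 pp.

3.87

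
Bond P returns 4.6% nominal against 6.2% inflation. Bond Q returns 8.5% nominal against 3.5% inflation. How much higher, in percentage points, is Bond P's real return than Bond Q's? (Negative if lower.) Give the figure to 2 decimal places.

Bond P real return: 1.046/1.062 − 1 = -1.507%.
Bond Q real return: 1.085/1.035 − 1 = 4.831%.
Difference: -1.507 − 4.831 = -6.338 pp.

-6.34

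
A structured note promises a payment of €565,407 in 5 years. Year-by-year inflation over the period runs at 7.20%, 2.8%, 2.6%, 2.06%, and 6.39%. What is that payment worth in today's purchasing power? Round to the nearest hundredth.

€460,542.32

Price-level factor over 5 years: 1.0720 × 1.028 × 1.026 × 1.0206 × 1.0639 ≈ 1.2276982412.
Purchasing power today: €565,407 divided by that factor.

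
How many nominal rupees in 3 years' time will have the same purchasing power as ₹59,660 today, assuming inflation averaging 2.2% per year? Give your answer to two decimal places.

₹63,684.82

Cumulative price-level factor: (1+2.2%)^3 = 1.067462648.
Multiplying ₹59,660 by the price-level factor gives the future nominal sum.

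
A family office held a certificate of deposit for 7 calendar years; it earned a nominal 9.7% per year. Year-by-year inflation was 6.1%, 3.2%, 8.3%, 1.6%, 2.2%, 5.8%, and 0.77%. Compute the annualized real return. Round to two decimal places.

5.52%

Cumulative inflation factor: 1.061 × 1.032 × 1.083 × 1.016 × 1.022 × 1.058 × 1.0077 ≈ 1.31276.
Nominal growth factor: 1.91182. Real growth factor = 1.91182 / 1.31276 ≈ 1.45634.
Annualized: 1.45634^(1/7) − 1 ≈ 0.05517.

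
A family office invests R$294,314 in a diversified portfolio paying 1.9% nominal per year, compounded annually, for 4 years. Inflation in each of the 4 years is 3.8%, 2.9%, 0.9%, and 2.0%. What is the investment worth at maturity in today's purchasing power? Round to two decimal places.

Nominal value at maturity: R$294,314 × (1 + 1.9%)^4 ≈ R$317,327.46.
Price-level factor over 4 years: 1.038 × 1.029 × 1.009 × 1.020 ≈ 1.0992692164.
The maturity value deflated by that factor is the answer in today's purchasing power.

R$288,671.29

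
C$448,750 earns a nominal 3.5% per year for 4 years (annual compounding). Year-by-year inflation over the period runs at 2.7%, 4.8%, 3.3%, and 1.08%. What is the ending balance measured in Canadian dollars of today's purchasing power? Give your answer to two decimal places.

Nominal value at maturity: C$448,750 × (1 + 3.5%)^4 ≈ C$514,950.95.
Price-level factor over 4 years: 1.027 × 1.048 × 1.033 × 1.0108 ≈ 1.1238213567.
Dividing the nominal maturity value by the price-level factor gives the value in today's money.

C$458,214.24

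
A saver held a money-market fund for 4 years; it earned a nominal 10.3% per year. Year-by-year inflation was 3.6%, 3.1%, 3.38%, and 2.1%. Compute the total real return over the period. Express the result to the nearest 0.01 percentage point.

Cumulative inflation factor: 1.036 × 1.031 × 1.0338 × 1.021 ≈ 1.12741.
Nominal growth factor: 1.48014. Real growth factor = 1.48014 / 1.12741 ≈ 1.31287.
Total real return ≈ 31.2869%.

31.29%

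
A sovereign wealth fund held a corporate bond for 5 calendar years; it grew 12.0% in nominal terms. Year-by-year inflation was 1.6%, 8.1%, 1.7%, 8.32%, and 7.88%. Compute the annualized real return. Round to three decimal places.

Cumulative inflation factor: 1.016 × 1.081 × 1.017 × 1.0832 × 1.0788 ≈ 1.30524.
Nominal growth factor: 1.12000. Real growth factor = 1.12000 / 1.30524 ≈ 0.85808.
Annualized: 0.85808^(1/5) − 1 ≈ -0.03015.

-3.015%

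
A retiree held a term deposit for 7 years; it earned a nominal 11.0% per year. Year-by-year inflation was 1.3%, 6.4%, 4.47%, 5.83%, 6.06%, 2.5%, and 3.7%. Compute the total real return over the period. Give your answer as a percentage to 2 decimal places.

54.55%

Cumulative inflation factor: 1.013 × 1.064 × 1.0447 × 1.0583 × 1.0606 × 1.025 × 1.037 ≈ 1.34340.
Nominal growth factor: 2.07616. Real growth factor = 2.07616 / 1.34340 ≈ 1.54545.
Total real return ≈ 54.5451%.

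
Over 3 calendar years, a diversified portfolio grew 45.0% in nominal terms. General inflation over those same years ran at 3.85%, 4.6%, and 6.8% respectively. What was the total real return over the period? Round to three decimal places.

Cumulative inflation factor: 1.0385 × 1.046 × 1.068 ≈ 1.16014.
Nominal growth factor: 1.45000. Real growth factor = 1.45000 / 1.16014 ≈ 1.24985.
Total real return ≈ 24.9852%.

24.985%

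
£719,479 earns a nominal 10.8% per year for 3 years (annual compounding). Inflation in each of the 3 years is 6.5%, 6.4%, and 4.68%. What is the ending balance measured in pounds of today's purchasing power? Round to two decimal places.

Nominal value at maturity: £719,479 × (1 + 10.8%)^3 ≈ £978,672.54.
Price-level factor over 3 years: 1.065 × 1.064 × 1.0468 = 1.186191888.
Dividing the nominal maturity value by the price-level factor gives the value in today's money.

£825,054.15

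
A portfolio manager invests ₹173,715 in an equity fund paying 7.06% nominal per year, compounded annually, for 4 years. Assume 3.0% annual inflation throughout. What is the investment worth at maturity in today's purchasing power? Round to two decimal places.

₹202,767.05

Nominal value at maturity: ₹173,715 × (1 + 7.06%)^4 ≈ ₹228,216.10.
Price-level factor over 4 years: (1 + 3.0%)^4 = 1.12550881.
Dividing the nominal maturity value by the price-level factor gives the value in today's money.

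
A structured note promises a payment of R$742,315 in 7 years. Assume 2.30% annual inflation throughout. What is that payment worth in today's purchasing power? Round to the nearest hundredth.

R$633,080.30

Price-level factor over 7 years: (1 + 2.30%)^7 ≈ 1.1725447756.
Purchasing power today: R$742,315 divided by that factor.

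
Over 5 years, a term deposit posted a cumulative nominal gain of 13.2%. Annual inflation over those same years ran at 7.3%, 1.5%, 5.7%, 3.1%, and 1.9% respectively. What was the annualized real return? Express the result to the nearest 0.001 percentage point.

-1.314%

Cumulative inflation factor: 1.073 × 1.015 × 1.057 × 1.031 × 1.019 ≈ 1.20941.
Nominal growth factor: 1.13200. Real growth factor = 1.13200 / 1.20941 ≈ 0.93599.
Annualized: 0.93599^(1/5) − 1 ≈ -0.01314.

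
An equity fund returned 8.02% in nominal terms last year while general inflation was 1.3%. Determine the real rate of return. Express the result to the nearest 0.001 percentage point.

6.634%

Real return via the Fisher equation: (1 + 8.02%)/(1 + 1.3%) − 1 = 1.0802/1.013 − 1 ≈ 0.06634.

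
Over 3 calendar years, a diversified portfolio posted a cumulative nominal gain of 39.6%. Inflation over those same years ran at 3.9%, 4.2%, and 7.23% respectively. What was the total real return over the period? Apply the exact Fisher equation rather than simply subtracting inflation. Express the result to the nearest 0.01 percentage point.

20.25%

Cumulative inflation factor: 1.039 × 1.042 × 1.0723 ≈ 1.16091.
Nominal growth factor: 1.39600. Real growth factor = 1.39600 / 1.16091 ≈ 1.20250.
Total real return ≈ 20.2502%.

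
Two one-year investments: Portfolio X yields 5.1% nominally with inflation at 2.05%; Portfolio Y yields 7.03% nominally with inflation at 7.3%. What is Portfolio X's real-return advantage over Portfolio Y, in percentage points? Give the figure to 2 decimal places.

Portfolio X real return: 1.051/1.0205 − 1 = 2.989%.
Portfolio Y real return: 1.0703/1.073 − 1 = -0.252%.
Difference: 2.989 − (-0.252) = 3.241 pp.

3.24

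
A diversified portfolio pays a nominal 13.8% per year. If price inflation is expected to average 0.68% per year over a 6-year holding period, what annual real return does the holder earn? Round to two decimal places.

With constant rates the annual real return is the same each year: (1+13.8%)/(1+0.68%) − 1 = 0.13031.

13.03%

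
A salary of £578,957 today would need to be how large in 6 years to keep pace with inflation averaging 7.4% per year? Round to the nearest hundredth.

Cumulative price-level factor: (1+7.4%)^6 ≈ 1.5347077569.
The nominal amount required is £578,957 scaled up by that factor.

£888,529.80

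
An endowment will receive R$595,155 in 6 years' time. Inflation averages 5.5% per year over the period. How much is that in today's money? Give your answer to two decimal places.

R$431,633.68

Price-level factor over 6 years: (1 + 5.5%)^6 ≈ 1.3788428068.
Purchasing power today: R$595,155 divided by that factor.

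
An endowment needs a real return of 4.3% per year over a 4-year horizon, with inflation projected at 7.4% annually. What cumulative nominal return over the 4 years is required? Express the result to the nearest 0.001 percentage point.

Required annual nominal rate: (1+4.3%)(1+7.4%) − 1 = 12.0182%.
Cumulative over 4 years: (1 + 0.120182)^4 − 1 ≈ 0.57454.

57.454%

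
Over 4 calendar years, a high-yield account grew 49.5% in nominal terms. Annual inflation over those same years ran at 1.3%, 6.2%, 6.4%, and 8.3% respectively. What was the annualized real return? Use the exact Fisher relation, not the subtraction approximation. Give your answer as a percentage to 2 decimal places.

Cumulative inflation factor: 1.013 × 1.062 × 1.064 × 1.083 ≈ 1.23966.
Nominal growth factor: 1.49500. Real growth factor = 1.49500 / 1.23966 ≈ 1.20597.
Annualized: 1.20597^(1/4) − 1 ≈ 0.04793.

4.79%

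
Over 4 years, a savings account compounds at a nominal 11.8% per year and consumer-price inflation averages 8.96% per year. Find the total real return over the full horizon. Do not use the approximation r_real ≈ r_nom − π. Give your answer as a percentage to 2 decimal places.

The annual real rate is (1+11.8%)/(1+8.96%) − 1 = 2.6065%.
Compounded over 4 years: (1 + 0.026065)^4 − 1 ≈ 0.10841.

10.84%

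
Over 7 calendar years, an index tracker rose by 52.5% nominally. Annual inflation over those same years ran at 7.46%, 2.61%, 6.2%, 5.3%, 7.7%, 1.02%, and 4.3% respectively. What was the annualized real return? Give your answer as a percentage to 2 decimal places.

1.24%

Cumulative inflation factor: 1.0746 × 1.0261 × 1.062 × 1.053 × 1.077 × 1.0102 × 1.043 ≈ 1.39925.
Nominal growth factor: 1.52500. Real growth factor = 1.52500 / 1.39925 ≈ 1.08987.
Annualized: 1.08987^(1/7) − 1 ≈ 0.01237.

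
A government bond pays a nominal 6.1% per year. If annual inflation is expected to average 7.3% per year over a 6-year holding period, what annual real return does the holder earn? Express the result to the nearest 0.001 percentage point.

-1.118%

With constant rates the annual real return is the same each year: (1+6.1%)/(1+7.3%) − 1 = -0.01118.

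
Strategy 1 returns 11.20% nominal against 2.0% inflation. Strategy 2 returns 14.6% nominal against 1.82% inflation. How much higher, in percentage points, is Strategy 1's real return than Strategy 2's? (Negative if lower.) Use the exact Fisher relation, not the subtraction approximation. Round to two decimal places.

-3.53

Strategy 1 real return: 1.1120/1.020 − 1 = 9.020%.
Strategy 2 real return: 1.146/1.0182 − 1 = 12.552%.
Difference: 9.020 − 12.552 = -3.532 pp.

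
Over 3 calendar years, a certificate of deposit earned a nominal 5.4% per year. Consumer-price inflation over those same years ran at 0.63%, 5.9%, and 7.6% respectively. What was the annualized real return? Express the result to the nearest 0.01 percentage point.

0.70%

Cumulative inflation factor: 1.0063 × 1.059 × 1.076 ≈ 1.14666.
Nominal growth factor: 1.17091. Real growth factor = 1.17091 / 1.14666 ≈ 1.02114.
Annualized: 1.02114^(1/3) − 1 ≈ 0.00700.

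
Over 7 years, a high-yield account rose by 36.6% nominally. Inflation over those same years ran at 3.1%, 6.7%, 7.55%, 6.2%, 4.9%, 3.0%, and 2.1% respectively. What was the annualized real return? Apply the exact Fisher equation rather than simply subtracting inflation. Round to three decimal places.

-0.209%

Cumulative inflation factor: 1.031 × 1.067 × 1.0755 × 1.062 × 1.049 × 1.030 × 1.021 ≈ 1.38611.
Nominal growth factor: 1.36600. Real growth factor = 1.36600 / 1.38611 ≈ 0.98549.
Annualized: 0.98549^(1/7) − 1 ≈ -0.00209.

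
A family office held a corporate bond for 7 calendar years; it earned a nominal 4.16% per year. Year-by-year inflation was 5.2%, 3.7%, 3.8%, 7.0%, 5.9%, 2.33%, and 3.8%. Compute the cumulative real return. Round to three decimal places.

Cumulative inflation factor: 1.052 × 1.037 × 1.038 × 1.070 × 1.059 × 1.0233 × 1.038 ≈ 1.36292.
Nominal growth factor: 1.33017. Real growth factor = 1.33017 / 1.36292 ≈ 0.97597.
Total real return ≈ -2.4034%.

-2.403%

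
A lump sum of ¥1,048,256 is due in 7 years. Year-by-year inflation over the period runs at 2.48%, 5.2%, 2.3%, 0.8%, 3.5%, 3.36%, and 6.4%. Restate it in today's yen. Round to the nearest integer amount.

¥828,403

Price-level factor over 7 years: 1.0248 × 1.052 × 1.023 × 1.008 × 1.035 × 1.0336 × 1.064 ≈ 1.2653932130.
Purchasing power today: ¥1,048,256 divided by that factor.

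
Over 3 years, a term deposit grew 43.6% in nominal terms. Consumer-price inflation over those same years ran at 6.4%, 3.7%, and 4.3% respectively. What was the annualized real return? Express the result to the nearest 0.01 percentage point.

Cumulative inflation factor: 1.064 × 1.037 × 1.043 ≈ 1.15081.
Nominal growth factor: 1.43600. Real growth factor = 1.43600 / 1.15081 ≈ 1.24781.
Annualized: 1.24781^(1/3) − 1 ≈ 0.07659.

7.66%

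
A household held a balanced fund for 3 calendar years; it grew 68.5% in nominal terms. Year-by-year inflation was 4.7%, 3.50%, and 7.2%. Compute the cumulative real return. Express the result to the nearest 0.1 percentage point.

Cumulative inflation factor: 1.047 × 1.0350 × 1.072 ≈ 1.16167.
Nominal growth factor: 1.68500. Real growth factor = 1.68500 / 1.16167 ≈ 1.45050.
Total real return ≈ 45.0501%.

45.1%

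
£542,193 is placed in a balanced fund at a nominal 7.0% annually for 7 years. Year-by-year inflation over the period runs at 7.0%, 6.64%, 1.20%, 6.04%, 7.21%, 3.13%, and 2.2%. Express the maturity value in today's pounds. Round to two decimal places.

£629,238.08

Nominal value at maturity: £542,193 × (1 + 7.0%)^7 ≈ £870,643.48.
Price-level factor over 7 years: 1.070 × 1.0664 × 1.0120 × 1.0604 × 1.0721 × 1.0313 × 1.022 ≈ 1.3836471575.
The maturity value deflated by that factor is the answer in today's purchasing power.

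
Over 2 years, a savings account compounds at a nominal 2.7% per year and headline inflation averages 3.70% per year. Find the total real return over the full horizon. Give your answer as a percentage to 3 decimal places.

The annual real rate is (1+2.7%)/(1+3.70%) − 1 = -0.9643%.
Compounded over 2 years: (1 + -0.009643)^2 − 1 ≈ -0.01919.

-1.919%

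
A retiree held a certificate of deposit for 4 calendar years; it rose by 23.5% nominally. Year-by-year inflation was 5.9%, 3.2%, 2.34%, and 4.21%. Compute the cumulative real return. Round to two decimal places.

5.96%

Cumulative inflation factor: 1.059 × 1.032 × 1.0234 × 1.0421 ≈ 1.16555.
Nominal growth factor: 1.23500. Real growth factor = 1.23500 / 1.16555 ≈ 1.05959.
Total real return ≈ 5.9587%.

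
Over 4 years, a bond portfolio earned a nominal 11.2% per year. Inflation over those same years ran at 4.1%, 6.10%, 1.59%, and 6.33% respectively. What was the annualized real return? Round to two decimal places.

6.40%

Cumulative inflation factor: 1.041 × 1.0610 × 1.0159 × 1.0633 ≈ 1.19309.
Nominal growth factor: 1.52904. Real growth factor = 1.52904 / 1.19309 ≈ 1.28158.
Annualized: 1.28158^(1/4) − 1 ≈ 0.06399.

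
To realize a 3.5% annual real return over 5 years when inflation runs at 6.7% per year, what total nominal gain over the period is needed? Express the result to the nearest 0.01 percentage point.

64.26%

Required annual nominal rate: (1+3.5%)(1+6.7%) − 1 = 10.4345%.
Cumulative over 5 years: (1 + 0.104345)^5 − 1 ≈ 0.64257.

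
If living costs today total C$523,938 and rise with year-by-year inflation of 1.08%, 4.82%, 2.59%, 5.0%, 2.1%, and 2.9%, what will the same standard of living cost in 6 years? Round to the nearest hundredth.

Cumulative price-level factor: 1.0108 × 1.0482 × 1.0259 × 1.050 × 1.021 × 1.029 ≈ 1.1990708201.
The nominal amount required is C$523,938 scaled up by that factor.

C$628,238.77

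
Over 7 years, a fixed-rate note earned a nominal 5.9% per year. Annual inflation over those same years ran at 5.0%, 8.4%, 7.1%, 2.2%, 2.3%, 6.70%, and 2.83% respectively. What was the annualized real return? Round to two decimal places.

Cumulative inflation factor: 1.050 × 1.084 × 1.071 × 1.022 × 1.023 × 1.0670 × 1.0283 ≈ 1.39836.
Nominal growth factor: 1.49373. Real growth factor = 1.49373 / 1.39836 ≈ 1.06820.
Annualized: 1.06820^(1/7) − 1 ≈ 0.00947.

0.95%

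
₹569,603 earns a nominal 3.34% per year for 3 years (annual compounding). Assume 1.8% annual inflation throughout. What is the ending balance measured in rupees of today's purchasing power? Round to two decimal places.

₹595,846.38

Nominal value at maturity: ₹569,603 × (1 + 3.34%)^3 ≈ ₹628,604.72.
Price-level factor over 3 years: (1 + 1.8%)^3 = 1.054977832.
Dividing the nominal maturity value by the price-level factor gives the value in today's money.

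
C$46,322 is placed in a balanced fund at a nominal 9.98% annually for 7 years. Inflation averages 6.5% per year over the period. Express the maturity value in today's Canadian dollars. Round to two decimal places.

Nominal value at maturity: C$46,322 × (1 + 9.98%)^7 ≈ C$90,153.65.
Price-level factor over 7 years: (1 + 6.5%)^7 ≈ 1.5539865458.
Dividing the nominal maturity value by the price-level factor gives the value in today's money.

C$58,014.43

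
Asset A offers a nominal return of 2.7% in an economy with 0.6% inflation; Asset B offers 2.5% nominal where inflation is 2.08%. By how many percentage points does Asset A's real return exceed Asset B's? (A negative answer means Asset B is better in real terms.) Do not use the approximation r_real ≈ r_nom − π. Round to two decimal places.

Asset A real return: 1.027/1.006 − 1 = 2.087%.
Asset B real return: 1.025/1.0208 − 1 = 0.411%.
Difference: 2.087 − 0.411 = 1.676 pp.

1.68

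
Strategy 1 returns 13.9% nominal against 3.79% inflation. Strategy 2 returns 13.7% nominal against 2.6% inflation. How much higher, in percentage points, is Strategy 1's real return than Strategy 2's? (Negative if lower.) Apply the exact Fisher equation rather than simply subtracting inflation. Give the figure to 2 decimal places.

-1.08

Strategy 1 real return: 1.139/1.0379 − 1 = 9.741%.
Strategy 2 real return: 1.137/1.026 − 1 = 10.819%.
Difference: 9.741 − 10.819 = -1.078 pp.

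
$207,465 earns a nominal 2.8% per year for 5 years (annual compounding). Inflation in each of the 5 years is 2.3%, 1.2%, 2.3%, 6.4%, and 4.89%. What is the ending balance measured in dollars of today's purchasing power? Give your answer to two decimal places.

$201,512.93

Nominal value at maturity: $207,465 × (1 + 2.8%)^5 ≈ $238,182.81.
Price-level factor over 5 years: 1.023 × 1.012 × 1.023 × 1.064 × 1.0489 ≈ 1.1819728294.
The maturity value deflated by that factor is the answer in today's purchasing power.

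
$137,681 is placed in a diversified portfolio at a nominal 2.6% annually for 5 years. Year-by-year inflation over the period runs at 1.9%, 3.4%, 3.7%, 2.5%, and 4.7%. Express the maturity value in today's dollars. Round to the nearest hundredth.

$133,495.55

Nominal value at maturity: $137,681 × (1 + 2.6%)^5 ≈ $156,534.77.
Price-level factor over 5 years: 1.019 × 1.034 × 1.037 × 1.025 × 1.047 ≈ 1.1725841683.
Dividing the nominal maturity value by the price-level factor gives the value in today's money.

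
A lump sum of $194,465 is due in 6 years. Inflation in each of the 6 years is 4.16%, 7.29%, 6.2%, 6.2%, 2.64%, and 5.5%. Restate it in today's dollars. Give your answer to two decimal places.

Price-level factor over 6 years: 1.0416 × 1.0729 × 1.062 × 1.062 × 1.0264 × 1.055 ≈ 1.3648293493.
Purchasing power today: $194,465 divided by that factor.

$142,483.01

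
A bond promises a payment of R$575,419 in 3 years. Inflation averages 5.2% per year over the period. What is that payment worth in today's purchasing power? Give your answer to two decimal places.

R$494,238.96

Price-level factor over 3 years: (1 + 5.2%)^3 = 1.164252608.
Purchasing power today: R$575,419 divided by that factor.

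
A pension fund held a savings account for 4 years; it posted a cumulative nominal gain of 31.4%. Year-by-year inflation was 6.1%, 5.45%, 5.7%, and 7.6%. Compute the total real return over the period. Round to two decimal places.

Cumulative inflation factor: 1.061 × 1.0545 × 1.057 × 1.076 ≈ 1.27247.
Nominal growth factor: 1.31400. Real growth factor = 1.31400 / 1.27247 ≈ 1.03263.
Total real return ≈ 3.2633%.

3.26%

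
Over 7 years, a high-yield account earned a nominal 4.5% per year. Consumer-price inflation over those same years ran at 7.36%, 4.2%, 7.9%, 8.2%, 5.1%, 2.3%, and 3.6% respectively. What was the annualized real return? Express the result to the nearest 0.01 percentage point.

Cumulative inflation factor: 1.0736 × 1.042 × 1.079 × 1.082 × 1.051 × 1.023 × 1.036 ≈ 1.45478.
Nominal growth factor: 1.36086. Real growth factor = 1.36086 / 1.45478 ≈ 0.93544.
Annualized: 0.93544^(1/7) − 1 ≈ -0.00949.

-0.95%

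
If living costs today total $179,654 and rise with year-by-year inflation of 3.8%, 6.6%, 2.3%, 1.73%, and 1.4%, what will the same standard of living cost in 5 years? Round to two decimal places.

Cumulative price-level factor: 1.038 × 1.066 × 1.023 × 1.0173 × 1.014 ≈ 1.1676621197.
Multiplying $179,654 by the price-level factor gives the future nominal sum.

$209,775.17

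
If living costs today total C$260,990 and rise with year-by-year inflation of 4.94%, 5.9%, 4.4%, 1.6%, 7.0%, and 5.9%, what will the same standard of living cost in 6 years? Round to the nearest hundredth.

Cumulative price-level factor: 1.0494 × 1.059 × 1.044 × 1.016 × 1.070 × 1.059 ≈ 1.3357062693.
Multiplying C$260,990 by the price-level factor gives the future nominal sum.

C$348,605.98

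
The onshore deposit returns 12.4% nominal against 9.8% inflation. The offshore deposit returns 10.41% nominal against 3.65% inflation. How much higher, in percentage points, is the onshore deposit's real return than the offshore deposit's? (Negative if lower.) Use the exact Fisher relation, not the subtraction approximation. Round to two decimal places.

The onshore deposit real return: 1.124/1.098 − 1 = 2.368%.
The offshore deposit real return: 1.1041/1.0365 − 1 = 6.522%.
Difference: 2.368 − 6.522 = -4.154 pp.

-4.15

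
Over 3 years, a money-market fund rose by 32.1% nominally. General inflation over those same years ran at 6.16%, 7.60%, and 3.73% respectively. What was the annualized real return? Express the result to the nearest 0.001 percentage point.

3.691%

Cumulative inflation factor: 1.0616 × 1.0760 × 1.0373 ≈ 1.18489.
Nominal growth factor: 1.32100. Real growth factor = 1.32100 / 1.18489 ≈ 1.11487.
Annualized: 1.11487^(1/3) − 1 ≈ 0.03691.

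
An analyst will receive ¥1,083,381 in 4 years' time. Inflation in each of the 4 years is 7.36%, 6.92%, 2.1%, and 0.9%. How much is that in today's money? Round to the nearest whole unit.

Price-level factor over 4 years: 1.0736 × 1.0692 × 1.021 × 1.009 ≈ 1.1825468654.
Purchasing power today: ¥1,083,381 divided by that factor.

¥916,142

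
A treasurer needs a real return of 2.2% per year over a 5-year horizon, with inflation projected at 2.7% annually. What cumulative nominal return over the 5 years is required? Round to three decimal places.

Required annual nominal rate: (1+2.2%)(1+2.7%) − 1 = 4.9594%.
Cumulative over 5 years: (1 + 0.049594)^5 − 1 ≈ 0.27382.

27.382%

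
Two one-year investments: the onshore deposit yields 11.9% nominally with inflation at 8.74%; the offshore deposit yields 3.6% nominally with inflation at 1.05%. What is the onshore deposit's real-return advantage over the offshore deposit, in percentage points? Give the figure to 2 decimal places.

The onshore deposit real return: 1.119/1.0874 − 1 = 2.906%.
The offshore deposit real return: 1.036/1.0105 − 1 = 2.524%.
Difference: 2.906 − 2.524 = 0.382 pp.

0.38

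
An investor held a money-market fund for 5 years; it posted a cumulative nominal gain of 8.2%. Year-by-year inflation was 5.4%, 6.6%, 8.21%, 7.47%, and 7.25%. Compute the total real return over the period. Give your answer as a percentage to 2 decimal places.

-22.79%

Cumulative inflation factor: 1.054 × 1.066 × 1.0821 × 1.0747 × 1.0725 ≈ 1.40136.
Nominal growth factor: 1.08200. Real growth factor = 1.08200 / 1.40136 ≈ 0.77211.
Total real return ≈ -22.7893%.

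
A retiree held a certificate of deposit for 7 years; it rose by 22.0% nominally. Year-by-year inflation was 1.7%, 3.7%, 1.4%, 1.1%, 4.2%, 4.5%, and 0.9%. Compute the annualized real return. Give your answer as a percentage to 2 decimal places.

Cumulative inflation factor: 1.017 × 1.037 × 1.014 × 1.011 × 1.042 × 1.045 × 1.009 ≈ 1.18786.
Nominal growth factor: 1.22000. Real growth factor = 1.22000 / 1.18786 ≈ 1.02706.
Annualized: 1.02706^(1/7) − 1 ≈ 0.00382.

0.38%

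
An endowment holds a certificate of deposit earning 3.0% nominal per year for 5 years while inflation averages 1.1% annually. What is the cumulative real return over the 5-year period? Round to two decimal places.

9.76%

The annual real rate is (1+3.0%)/(1+1.1%) − 1 = 1.8793%.
Compounded over 5 years: (1 + 0.018793)^5 − 1 ≈ 0.09757.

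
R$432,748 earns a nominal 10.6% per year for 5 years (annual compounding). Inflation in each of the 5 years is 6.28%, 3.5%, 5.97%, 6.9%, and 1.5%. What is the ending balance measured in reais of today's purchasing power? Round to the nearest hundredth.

R$566,229.02

Nominal value at maturity: R$432,748 × (1 + 10.6%)^5 ≈ R$716,161.06.
Price-level factor over 5 years: 1.0628 × 1.035 × 1.0597 × 1.069 × 1.015 ≈ 1.2647904488.
Dividing the nominal maturity value by the price-level factor gives the value in today's money.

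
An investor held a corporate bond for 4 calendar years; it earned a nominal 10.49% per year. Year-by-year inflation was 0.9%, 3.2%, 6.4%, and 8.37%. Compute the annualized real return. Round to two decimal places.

Cumulative inflation factor: 1.009 × 1.032 × 1.064 × 1.0837 ≈ 1.20066.
Nominal growth factor: 1.49036. Real growth factor = 1.49036 / 1.20066 ≈ 1.24128.
Annualized: 1.24128^(1/4) − 1 ≈ 0.05552.

5.55%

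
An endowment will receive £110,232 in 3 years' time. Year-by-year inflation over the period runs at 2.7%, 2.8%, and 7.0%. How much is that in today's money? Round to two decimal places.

£97,579.90

Price-level factor over 3 years: 1.027 × 1.028 × 1.070 = 1.12965892.
Purchasing power today: £110,232 divided by that factor.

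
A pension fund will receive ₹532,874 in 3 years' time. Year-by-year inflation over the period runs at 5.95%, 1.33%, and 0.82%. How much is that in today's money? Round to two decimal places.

₹492,310.20

Price-level factor over 3 years: 1.0595 × 1.0133 × 1.0082 ≈ 1.0823947991.
Purchasing power today: ₹532,874 divided by that factor.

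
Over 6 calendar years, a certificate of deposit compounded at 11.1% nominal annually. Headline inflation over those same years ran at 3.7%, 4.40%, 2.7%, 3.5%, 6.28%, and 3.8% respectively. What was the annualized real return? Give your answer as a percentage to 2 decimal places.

6.77%

Cumulative inflation factor: 1.037 × 1.0440 × 1.027 × 1.035 × 1.0628 × 1.038 ≈ 1.26952.
Nominal growth factor: 1.88055. Real growth factor = 1.88055 / 1.26952 ≈ 1.48131.
Annualized: 1.48131^(1/6) − 1 ≈ 0.06768.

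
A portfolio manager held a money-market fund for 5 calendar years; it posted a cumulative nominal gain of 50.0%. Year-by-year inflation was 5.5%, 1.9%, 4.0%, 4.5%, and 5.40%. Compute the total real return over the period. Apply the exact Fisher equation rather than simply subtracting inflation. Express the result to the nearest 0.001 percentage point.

21.808%

Cumulative inflation factor: 1.055 × 1.019 × 1.040 × 1.045 × 1.0540 ≈ 1.23145.
Nominal growth factor: 1.50000. Real growth factor = 1.50000 / 1.23145 ≈ 1.21808.
Total real return ≈ 21.8076%.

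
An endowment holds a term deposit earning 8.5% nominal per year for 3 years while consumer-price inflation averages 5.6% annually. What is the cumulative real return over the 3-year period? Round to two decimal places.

The annual real rate is (1+8.5%)/(1+5.6%) − 1 = 2.7462%.
Compounded over 3 years: (1 + 0.027462)^3 − 1 ≈ 0.08467.

8.47%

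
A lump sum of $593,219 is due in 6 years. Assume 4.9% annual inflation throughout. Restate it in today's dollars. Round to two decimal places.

Price-level factor over 6 years: (1 + 4.9%)^6 ≈ 1.3324561607.
Purchasing power today: $593,219 divided by that factor.

$445,207.14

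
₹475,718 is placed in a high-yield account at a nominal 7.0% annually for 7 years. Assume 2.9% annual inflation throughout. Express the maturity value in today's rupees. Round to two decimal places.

₹625,357.56

Nominal value at maturity: ₹475,718 × (1 + 7.0%)^7 ≈ ₹763,899.15.
Price-level factor over 7 years: (1 + 2.9%)^7 ≈ 1.2215398048.
The maturity value deflated by that factor is the answer in today's purchasing power.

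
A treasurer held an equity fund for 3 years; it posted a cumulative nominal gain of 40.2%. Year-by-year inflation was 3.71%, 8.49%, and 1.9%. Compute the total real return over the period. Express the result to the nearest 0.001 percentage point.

Cumulative inflation factor: 1.0371 × 1.0849 × 1.019 ≈ 1.14653.
Nominal growth factor: 1.40200. Real growth factor = 1.40200 / 1.14653 ≈ 1.22282.
Total real return ≈ 22.2823%.

22.282%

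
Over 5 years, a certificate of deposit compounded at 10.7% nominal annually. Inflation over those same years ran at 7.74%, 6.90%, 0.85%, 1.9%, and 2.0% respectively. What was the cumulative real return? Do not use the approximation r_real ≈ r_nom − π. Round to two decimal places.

37.70%

Cumulative inflation factor: 1.0774 × 1.0690 × 1.0085 × 1.019 × 1.020 ≈ 1.20727.
Nominal growth factor: 1.66241. Real growth factor = 1.66241 / 1.20727 ≈ 1.37700.
Total real return ≈ 37.6998%.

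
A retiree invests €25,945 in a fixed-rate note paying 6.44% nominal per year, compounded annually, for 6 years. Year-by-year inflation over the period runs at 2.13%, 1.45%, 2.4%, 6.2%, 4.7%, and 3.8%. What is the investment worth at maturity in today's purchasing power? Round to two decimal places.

€30,811.23

Nominal value at maturity: €25,945 × (1 + 6.44%)^6 ≈ €37,729.66.
Price-level factor over 6 years: 1.0213 × 1.0145 × 1.024 × 1.062 × 1.047 × 1.038 ≈ 1.2245425822.
The maturity value deflated by that factor is the answer in today's purchasing power.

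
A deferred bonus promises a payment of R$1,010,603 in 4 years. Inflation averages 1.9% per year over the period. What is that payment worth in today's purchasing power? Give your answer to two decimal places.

R$937,311.29

Price-level factor over 4 years: (1 + 1.9%)^4 ≈ 1.0781935663.
Purchasing power today: R$1,010,603 divided by that factor.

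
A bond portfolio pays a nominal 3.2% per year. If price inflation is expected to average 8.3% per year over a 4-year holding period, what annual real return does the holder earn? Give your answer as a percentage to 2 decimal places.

-4.71%

With constant rates the annual real return is the same each year: (1+3.2%)/(1+8.3%) − 1 = -0.04709.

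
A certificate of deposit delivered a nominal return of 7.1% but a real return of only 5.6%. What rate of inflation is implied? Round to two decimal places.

1.42%

From (1+r_nom) = (1+r_real)(1+π), we get 1+π = (1 + 7.1%)/(1 + 5.6%) = 1.071/1.056 ≈ 1.01420.
So π ≈ 1.4205%.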